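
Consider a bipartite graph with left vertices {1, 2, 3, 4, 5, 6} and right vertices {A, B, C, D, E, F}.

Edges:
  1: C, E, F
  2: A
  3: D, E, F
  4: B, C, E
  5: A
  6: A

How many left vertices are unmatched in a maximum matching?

2

One maximum matching: 1-C, 2-A, 3-E, 4-B.
The set {2, 5, 6} has only 1 neighbour ({A}), so by Hall's theorem at most 4 of the 6 left vertices can be matched.
That matches 4 of the 6, leaving 2 unmatched; no matching can do better.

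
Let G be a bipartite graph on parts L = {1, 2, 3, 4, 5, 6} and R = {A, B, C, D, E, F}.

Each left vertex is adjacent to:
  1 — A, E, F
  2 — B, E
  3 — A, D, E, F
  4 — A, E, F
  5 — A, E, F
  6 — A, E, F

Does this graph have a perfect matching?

The set {1, 4, 5, 6} has only 3 neighbours ({A, E, F}), so by Hall's theorem at most 5 of the 6 left vertices can be matched.
Hence no matching covers every left vertex.

No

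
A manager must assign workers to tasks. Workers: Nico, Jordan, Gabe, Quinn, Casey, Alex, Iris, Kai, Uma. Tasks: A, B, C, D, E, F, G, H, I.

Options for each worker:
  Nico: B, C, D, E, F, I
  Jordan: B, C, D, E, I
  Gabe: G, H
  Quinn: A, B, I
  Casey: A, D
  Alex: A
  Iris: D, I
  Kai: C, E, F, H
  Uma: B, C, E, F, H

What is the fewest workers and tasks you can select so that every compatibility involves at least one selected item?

The 9 edges Nico–F, Jordan–C, Gabe–G, Quinn–B, Casey–D, Alex–A, Iris–I, Kai–H, Uma–E form a matching, so any vertex cover needs at least 9 vertices (one per matched edge).
Conversely {Nico, Jordan, Gabe, Quinn, Casey, Alex, Iris, Kai, Uma} meets every edge and has exactly 9 vertices, so 9 is optimal.

9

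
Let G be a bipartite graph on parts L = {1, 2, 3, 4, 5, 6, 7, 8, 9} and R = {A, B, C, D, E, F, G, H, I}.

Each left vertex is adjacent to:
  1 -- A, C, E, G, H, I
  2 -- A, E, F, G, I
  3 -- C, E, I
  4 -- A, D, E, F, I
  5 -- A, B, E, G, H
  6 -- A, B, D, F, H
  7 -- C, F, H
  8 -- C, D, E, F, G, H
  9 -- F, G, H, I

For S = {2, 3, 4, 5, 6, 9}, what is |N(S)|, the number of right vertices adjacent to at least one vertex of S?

The union of neighbours of {2, 3, 4, 5, 6, 9} is {A, B, C, D, E, F, G, H, I}, which has 9 elements.
Since |N(S)| = 9 ≥ |S| = 6, Hall's condition holds for this subset.

9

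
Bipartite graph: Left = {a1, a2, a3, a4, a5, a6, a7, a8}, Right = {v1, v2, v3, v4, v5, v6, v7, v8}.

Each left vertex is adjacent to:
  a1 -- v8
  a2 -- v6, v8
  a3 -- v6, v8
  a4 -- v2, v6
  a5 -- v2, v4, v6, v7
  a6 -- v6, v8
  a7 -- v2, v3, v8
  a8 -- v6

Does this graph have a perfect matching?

No

The set {a1, a2, a3, a6, a8} has only 2 neighbours ({v6, v8}), so by Hall's theorem at most 5 of the 8 left vertices can be matched.
Hence no matching covers every left vertex.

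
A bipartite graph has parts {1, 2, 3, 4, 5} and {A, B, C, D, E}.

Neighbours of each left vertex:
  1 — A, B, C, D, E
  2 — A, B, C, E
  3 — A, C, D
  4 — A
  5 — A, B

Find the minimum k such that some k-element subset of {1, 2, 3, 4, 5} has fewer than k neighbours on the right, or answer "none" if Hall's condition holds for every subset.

A matching saturating every left vertex exists, for instance 1→D, 2→E, 3→C, 4→A, 5→B.
By Hall's marriage theorem, this means |N(S)| ≥ |S| for every subset S, so no violating subset exists.

none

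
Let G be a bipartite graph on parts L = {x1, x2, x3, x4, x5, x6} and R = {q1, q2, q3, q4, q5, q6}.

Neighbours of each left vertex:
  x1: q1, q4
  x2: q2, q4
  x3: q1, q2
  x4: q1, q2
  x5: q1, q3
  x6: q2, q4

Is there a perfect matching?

The set {x1, x2, x3, x4, x6} has only 3 neighbours ({q1, q2, q4}), so by Hall's theorem at most 4 of the 6 left vertices can be matched.
Hence no matching covers every left vertex.

No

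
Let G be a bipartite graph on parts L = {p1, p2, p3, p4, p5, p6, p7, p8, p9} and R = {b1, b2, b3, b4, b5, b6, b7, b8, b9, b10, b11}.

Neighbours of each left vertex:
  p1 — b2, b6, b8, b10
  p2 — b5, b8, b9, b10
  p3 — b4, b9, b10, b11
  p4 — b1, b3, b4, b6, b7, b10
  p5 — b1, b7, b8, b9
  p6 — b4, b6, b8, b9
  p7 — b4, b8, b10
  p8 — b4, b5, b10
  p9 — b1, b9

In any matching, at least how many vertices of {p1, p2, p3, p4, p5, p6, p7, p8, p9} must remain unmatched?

0

One maximum matching: p1-b2, p2-b8, p3-b11, p4-b1, p5-b7, p6-b6, p7-b4, p8-b5, p9-b9.
This saturates every left vertex, so 9 is the maximum.
That matches 9 of the 9, leaving 0 unmatched; no matching can do better.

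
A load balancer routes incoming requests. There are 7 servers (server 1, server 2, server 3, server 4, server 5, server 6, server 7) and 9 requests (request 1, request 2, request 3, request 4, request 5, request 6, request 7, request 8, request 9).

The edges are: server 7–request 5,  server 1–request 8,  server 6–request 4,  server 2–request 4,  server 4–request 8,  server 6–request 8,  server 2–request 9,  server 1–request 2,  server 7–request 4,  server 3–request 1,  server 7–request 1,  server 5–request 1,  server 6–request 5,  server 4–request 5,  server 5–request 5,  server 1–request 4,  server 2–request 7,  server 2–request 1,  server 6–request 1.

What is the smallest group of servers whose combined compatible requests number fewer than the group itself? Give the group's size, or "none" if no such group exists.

Take S = {server 3, server 4, server 5, server 6, server 7}. Its neighbourhood is {request 1, request 4, request 5, request 8}, so |N(S)| = 4 < |S| = 5.
Every subset of size less than 5 has at least as many neighbours as members, so 5 is the minimum.

5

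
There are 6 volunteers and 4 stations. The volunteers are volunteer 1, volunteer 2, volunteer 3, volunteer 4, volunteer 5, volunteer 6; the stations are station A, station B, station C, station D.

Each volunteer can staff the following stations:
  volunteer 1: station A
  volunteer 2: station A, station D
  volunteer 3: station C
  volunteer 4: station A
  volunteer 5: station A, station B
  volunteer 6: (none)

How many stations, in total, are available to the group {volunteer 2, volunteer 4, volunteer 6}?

2

The union of neighbours of {volunteer 2, volunteer 4, volunteer 6} is {station A, station D}, which has 2 elements.
Since |N(S)| = 2 < |S| = 3, Hall's condition fails for this subset.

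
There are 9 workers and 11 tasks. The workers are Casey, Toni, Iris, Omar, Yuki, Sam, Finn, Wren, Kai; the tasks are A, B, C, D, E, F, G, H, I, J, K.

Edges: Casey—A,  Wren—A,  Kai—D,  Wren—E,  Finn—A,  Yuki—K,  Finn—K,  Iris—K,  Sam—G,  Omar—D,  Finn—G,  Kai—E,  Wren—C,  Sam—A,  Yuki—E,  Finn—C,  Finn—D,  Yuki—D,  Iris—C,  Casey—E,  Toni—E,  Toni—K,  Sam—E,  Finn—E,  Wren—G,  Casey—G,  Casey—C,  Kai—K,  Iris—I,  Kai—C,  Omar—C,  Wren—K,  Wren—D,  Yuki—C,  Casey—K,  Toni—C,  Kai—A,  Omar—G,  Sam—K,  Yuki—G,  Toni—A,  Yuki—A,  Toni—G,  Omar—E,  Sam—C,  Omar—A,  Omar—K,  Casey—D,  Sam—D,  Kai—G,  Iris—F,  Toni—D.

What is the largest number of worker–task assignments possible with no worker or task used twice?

One maximum matching: Casey–C, Toni–D, Iris–F, Omar–E, Yuki–K, Sam–A, Finn–G.
The set {Casey, Toni, Omar, Yuki, Sam, Finn, Wren, Kai} has only 6 neighbours ({A, C, D, E, G, K}), so by Hall's theorem at most 7 of the 9 workers can be matched.

7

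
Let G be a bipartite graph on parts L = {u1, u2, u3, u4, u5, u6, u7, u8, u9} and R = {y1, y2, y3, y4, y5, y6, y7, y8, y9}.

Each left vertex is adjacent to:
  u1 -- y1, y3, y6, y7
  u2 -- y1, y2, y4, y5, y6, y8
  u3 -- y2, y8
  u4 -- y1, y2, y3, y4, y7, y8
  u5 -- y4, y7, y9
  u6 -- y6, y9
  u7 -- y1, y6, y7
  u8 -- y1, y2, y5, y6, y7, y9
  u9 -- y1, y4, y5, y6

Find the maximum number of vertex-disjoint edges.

9

A valid assignment of size 9: u1→y3, u2→y5, u3→y8, u4→y2, u5→y4, u6→y9, u7→y7, u8→y6, u9→y1.
This saturates every left vertex, so 9 is the maximum.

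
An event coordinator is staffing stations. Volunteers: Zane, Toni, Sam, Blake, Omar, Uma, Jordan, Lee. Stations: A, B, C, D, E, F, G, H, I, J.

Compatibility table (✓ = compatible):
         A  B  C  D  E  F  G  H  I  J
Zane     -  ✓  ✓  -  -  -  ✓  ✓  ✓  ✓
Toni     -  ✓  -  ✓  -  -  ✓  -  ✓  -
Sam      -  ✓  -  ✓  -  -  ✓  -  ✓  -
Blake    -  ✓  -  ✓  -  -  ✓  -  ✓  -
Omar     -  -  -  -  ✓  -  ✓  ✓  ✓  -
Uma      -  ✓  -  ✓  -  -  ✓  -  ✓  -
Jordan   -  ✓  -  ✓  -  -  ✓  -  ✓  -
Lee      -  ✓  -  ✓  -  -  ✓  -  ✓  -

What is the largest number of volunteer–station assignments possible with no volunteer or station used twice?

6

A valid assignment of size 6: Zane–J, Toni–I, Sam–D, Blake–G, Omar–E, Uma–B.
The set {Toni, Sam, Blake, Uma, Jordan, Lee} has only 4 neighbours ({B, D, G, I}), so by Hall's theorem at most 6 of the 8 volunteers can be matched.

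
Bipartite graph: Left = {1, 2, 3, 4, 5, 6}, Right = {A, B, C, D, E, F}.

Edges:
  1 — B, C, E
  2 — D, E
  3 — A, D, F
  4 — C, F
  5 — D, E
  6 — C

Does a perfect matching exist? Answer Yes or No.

A valid assignment of size 6: 1-B, 2-D, 3-A, 4-F, 5-E, 6-C.
All 6 left vertices are covered.

Yes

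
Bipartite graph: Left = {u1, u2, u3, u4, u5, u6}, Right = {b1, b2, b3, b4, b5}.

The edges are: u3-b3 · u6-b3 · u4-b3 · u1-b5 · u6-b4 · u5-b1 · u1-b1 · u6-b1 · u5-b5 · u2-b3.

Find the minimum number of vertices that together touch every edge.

A maximum matching has 4 edges (e.g. u1–b1, u2–b3, u5–b5, u6–b4).
By König's theorem the minimum vertex cover has the same size. One such cover is {u1, u5, u6, b3}.

4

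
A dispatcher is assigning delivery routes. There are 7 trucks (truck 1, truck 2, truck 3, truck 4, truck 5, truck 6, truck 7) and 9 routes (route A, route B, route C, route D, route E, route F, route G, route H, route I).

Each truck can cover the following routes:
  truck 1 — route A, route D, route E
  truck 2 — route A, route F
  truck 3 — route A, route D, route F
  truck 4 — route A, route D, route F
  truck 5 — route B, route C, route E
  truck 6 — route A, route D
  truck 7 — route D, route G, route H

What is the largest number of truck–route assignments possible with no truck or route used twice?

6

For example, pair truck 1→route E, truck 2→route A, truck 3→route D, truck 4→route F, truck 5→route B, truck 7→route H.
The set {truck 2, truck 3, truck 4, truck 6} has only 3 neighbours ({route A, route D, route F}), so by Hall's theorem at most 6 of the 7 trucks can be matched.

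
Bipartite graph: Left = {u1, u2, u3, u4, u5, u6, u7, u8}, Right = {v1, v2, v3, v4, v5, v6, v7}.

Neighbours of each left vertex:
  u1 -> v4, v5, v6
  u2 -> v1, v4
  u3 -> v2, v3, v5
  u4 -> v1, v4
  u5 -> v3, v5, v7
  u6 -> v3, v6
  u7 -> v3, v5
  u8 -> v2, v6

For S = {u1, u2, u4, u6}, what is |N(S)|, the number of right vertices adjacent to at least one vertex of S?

5

The union of neighbours of {u1, u2, u4, u6} is {v1, v3, v4, v5, v6}, which has 5 elements.
Since |N(S)| = 5 ≥ |S| = 4, Hall's condition holds for this subset.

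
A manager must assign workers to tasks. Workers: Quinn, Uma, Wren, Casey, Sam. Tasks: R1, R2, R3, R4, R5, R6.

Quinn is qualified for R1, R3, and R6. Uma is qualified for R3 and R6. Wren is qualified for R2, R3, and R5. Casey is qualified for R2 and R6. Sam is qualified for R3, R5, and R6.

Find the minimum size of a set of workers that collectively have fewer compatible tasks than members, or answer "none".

A matching saturating every worker exists, for instance Quinn→R1, Uma→R6, Wren→R3, Casey→R2, Sam→R5.
By Hall's marriage theorem, this means |N(S)| ≥ |S| for every subset S, so no violating subset exists.

none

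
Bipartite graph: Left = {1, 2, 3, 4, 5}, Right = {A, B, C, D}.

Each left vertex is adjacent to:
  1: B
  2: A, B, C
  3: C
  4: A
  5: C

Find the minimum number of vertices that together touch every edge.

3

{A, B, C} is a vertex cover of size 3: every edge has an endpoint in this set.
No smaller cover exists because 1–B, 2–A, 3–C is a matching of size 3, and a cover must include an endpoint of each of these disjoint edges (König's theorem).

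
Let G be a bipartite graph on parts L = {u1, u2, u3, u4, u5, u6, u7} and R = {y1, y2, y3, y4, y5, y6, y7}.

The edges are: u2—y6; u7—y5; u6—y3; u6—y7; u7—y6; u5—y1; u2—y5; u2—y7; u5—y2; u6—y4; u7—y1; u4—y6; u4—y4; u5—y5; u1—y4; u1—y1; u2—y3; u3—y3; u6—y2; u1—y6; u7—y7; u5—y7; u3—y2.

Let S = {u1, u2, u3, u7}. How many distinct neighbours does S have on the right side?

The union of neighbours of {u1, u2, u3, u7} is {y1, y2, y3, y4, y5, y6, y7}, which has 7 elements.
Since |N(S)| = 7 ≥ |S| = 4, Hall's condition holds for this subset.

7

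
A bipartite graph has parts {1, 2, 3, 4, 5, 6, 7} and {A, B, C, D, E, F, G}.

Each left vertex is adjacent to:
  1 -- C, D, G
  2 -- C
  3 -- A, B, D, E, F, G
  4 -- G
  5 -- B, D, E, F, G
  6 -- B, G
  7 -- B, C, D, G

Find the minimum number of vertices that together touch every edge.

6

{3, 5, B, C, D, G} is a vertex cover of size 6: every edge has an endpoint in this set.
No smaller cover exists because 1–D, 2–C, 3–A, 4–G, 5–E, 6–B is a matching of size 6, and a cover must include an endpoint of each of these disjoint edges (König's theorem).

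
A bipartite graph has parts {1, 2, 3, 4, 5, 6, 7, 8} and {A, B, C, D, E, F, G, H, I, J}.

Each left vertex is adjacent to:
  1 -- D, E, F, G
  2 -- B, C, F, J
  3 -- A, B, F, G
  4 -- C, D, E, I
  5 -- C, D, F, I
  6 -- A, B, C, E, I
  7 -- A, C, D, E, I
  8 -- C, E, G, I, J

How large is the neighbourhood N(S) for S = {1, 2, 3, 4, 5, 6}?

The union of neighbours of {1, 2, 3, 4, 5, 6} is {A, B, C, D, E, F, G, I, J}, which has 9 elements.
Since |N(S)| = 9 ≥ |S| = 6, Hall's condition holds for this subset.

9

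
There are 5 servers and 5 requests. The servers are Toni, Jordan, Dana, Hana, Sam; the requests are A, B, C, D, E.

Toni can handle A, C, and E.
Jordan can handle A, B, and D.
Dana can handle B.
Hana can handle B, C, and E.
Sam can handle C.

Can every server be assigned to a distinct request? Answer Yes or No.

For example, pair Toni-A, Jordan-D, Dana-B, Hana-E, Sam-C.
Every server is matched, so this is a perfect matching.

Yes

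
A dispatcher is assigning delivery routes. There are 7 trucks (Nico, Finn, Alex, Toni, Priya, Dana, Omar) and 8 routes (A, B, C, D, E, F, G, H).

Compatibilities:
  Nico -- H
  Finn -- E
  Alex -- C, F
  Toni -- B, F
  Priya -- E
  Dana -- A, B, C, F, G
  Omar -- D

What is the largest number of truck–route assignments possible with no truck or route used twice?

6

One maximum matching: Nico→H, Finn→E, Alex→F, Toni→B, Dana→G, Omar→D.
The set {Finn, Priya} has only 1 neighbour ({E}), so by Hall's theorem at most 6 of the 7 trucks can be matched.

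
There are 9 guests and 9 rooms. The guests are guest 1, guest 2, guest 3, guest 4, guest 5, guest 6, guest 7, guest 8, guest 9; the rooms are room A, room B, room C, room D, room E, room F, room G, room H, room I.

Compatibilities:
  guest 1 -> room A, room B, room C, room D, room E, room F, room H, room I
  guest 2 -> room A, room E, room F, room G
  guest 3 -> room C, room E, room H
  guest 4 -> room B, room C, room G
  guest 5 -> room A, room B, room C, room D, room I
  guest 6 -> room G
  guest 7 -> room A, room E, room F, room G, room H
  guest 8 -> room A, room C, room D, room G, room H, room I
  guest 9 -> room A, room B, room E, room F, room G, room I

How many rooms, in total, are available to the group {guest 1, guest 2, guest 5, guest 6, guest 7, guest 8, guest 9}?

9

The union of neighbours of {guest 1, guest 2, guest 5, guest 6, guest 7, guest 8, guest 9} is {room A, room B, room C, room D, room E, room F, room G, room H, room I}, which has 9 elements.
Since |N(S)| = 9 ≥ |S| = 7, Hall's condition holds for this subset.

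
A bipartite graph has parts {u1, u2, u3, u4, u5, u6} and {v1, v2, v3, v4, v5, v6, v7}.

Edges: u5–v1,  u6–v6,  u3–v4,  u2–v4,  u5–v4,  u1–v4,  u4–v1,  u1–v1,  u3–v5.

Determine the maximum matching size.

One maximum matching: u1–v1, u2–v4, u3–v5, u6–v6.
The set {u1, u2, u4, u5} has only 2 neighbours ({v1, v4}), so by Hall's theorem at most 4 of the 6 left vertices can be matched.

4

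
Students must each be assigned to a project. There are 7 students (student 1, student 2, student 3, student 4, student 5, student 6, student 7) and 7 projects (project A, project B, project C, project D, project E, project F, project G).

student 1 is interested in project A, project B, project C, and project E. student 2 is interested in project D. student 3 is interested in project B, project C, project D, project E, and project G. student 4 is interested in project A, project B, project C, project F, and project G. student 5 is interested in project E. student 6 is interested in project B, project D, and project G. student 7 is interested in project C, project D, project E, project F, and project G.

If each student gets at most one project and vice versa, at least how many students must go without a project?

0

One maximum matching: student 1-project A, student 2-project D, student 3-project C, student 4-project F, student 5-project E, student 6-project B, student 7-project G.
This saturates every student, so 7 is the maximum.
That matches 7 of the 7, leaving 0 unmatched; no matching can do better.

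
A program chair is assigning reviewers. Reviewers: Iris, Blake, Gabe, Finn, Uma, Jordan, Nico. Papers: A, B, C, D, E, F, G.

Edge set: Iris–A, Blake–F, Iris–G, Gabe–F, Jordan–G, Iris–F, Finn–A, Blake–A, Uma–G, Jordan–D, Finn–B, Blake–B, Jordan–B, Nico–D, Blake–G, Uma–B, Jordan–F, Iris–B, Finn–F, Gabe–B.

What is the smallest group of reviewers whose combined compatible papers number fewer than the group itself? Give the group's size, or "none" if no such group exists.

Take S = {Iris, Blake, Gabe, Finn, Uma}. Its neighbourhood is {A, B, F, G}, so |N(S)| = 4 < |S| = 5.
Every subset of size less than 5 has at least as many neighbours as members, so 5 is the minimum.

5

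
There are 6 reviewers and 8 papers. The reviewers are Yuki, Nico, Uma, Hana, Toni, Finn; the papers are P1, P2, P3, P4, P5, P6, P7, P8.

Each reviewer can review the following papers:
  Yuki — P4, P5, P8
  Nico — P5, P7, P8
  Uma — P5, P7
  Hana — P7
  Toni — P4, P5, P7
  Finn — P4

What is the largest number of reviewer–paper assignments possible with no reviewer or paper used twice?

4

One maximum matching: Yuki-P4, Nico-P8, Uma-P5, Hana-P7.
The set {Yuki, Nico, Uma, Hana, Toni, Finn} has only 4 neighbours ({P4, P5, P7, P8}), so by Hall's theorem at most 4 of the 6 reviewers can be matched.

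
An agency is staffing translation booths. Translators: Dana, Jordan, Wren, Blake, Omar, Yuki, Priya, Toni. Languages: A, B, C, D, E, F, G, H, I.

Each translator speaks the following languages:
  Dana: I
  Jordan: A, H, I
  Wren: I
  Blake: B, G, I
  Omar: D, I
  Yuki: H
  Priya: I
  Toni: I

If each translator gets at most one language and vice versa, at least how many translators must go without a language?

A valid assignment of size 5: Dana–I, Jordan–A, Blake–B, Omar–D, Yuki–H.
The set {Dana, Wren, Priya, Toni} has only 1 neighbour ({I}), so by Hall's theorem at most 5 of the 8 translators can be matched.
That matches 5 of the 8, leaving 3 unmatched; no matching can do better.

3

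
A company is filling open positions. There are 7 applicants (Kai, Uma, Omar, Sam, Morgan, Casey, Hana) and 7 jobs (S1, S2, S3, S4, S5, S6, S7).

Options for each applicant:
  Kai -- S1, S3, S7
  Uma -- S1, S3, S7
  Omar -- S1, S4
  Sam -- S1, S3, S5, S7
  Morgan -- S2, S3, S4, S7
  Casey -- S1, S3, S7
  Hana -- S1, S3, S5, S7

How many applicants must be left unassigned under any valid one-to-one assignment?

A valid assignment of size 6: Kai→S1, Uma→S3, Omar→S4, Sam→S5, Morgan→S2, Casey→S7.
The set {Kai, Uma, Sam, Casey, Hana} has only 4 neighbours ({S1, S3, S5, S7}), so by Hall's theorem at most 6 of the 7 applicants can be matched.
That matches 6 of the 7, leaving 1 unmatched; no matching can do better.

1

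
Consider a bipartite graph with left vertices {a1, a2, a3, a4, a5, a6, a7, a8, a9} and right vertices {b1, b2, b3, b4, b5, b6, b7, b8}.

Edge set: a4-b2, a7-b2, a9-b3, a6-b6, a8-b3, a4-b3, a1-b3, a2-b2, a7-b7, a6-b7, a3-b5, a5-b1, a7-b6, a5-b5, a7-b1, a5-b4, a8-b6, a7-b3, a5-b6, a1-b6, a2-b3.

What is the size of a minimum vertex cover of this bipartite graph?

7

A maximum matching has 7 edges (e.g. a1–b6, a2–b2, a3–b5, a4–b3, a5–b4, a6–b7, a7–b1).
By König's theorem the minimum vertex cover has the same size. One such cover is {a3, a5, a6, a7, b2, b3, b6}.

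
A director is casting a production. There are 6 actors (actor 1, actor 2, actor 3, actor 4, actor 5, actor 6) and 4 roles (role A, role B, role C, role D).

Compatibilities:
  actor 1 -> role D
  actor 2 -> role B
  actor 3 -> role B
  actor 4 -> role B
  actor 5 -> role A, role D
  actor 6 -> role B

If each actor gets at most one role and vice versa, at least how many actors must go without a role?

A valid assignment of size 3: actor 1-role D, actor 2-role B, actor 5-role A.
The set {actor 2, actor 3, actor 4, actor 6} has only 1 neighbour ({role B}), so by Hall's theorem at most 3 of the 6 actors can be matched.
That matches 3 of the 6, leaving 3 unmatched; no matching can do better.

3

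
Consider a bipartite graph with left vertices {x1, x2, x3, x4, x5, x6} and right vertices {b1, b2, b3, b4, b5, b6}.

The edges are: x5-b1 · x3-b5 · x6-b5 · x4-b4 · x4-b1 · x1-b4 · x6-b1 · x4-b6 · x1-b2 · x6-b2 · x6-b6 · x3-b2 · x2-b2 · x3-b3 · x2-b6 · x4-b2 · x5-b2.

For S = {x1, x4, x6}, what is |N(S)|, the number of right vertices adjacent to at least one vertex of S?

The union of neighbours of {x1, x4, x6} is {b1, b2, b4, b5, b6}, which has 5 elements.
Since |N(S)| = 5 ≥ |S| = 3, Hall's condition holds for this subset.

5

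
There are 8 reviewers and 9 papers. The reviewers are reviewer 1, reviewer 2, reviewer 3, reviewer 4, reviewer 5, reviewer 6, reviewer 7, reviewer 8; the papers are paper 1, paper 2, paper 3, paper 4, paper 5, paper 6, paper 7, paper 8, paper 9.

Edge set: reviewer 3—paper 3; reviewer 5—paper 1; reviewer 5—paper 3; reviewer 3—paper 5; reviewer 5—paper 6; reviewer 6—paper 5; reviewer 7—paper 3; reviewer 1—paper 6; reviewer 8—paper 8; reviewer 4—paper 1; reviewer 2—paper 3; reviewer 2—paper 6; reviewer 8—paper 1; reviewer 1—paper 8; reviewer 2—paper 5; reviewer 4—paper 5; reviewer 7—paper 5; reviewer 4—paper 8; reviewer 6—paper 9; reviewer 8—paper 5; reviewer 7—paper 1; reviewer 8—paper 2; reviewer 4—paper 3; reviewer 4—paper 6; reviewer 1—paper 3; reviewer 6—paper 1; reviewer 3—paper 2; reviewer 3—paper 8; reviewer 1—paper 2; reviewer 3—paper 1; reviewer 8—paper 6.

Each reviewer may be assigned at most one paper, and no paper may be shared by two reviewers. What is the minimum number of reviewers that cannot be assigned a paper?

One maximum matching: reviewer 1–paper 8, reviewer 2–paper 3, reviewer 3–paper 2, reviewer 4–paper 5, reviewer 5–paper 6, reviewer 6–paper 9, reviewer 7–paper 1.
The set {reviewer 1, reviewer 2, reviewer 3, reviewer 4, reviewer 5, reviewer 7, reviewer 8} has only 6 neighbours ({paper 1, paper 2, paper 3, paper 5, paper 6, paper 8}), so by Hall's theorem at most 7 of the 8 reviewers can be matched.
That matches 7 of the 8, leaving 1 unmatched; no matching can do better.

1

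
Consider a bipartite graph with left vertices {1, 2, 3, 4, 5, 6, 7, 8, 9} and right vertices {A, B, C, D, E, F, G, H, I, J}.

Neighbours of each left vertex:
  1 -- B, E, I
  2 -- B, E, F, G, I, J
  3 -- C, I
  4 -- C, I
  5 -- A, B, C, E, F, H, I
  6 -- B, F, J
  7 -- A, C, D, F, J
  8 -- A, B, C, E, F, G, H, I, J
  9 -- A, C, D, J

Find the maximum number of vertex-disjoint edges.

For example, pair 1–B, 2–E, 3–I, 4–C, 5–A, 6–F, 7–D, 8–G, 9–J.
This saturates every left vertex, so 9 is the maximum.

9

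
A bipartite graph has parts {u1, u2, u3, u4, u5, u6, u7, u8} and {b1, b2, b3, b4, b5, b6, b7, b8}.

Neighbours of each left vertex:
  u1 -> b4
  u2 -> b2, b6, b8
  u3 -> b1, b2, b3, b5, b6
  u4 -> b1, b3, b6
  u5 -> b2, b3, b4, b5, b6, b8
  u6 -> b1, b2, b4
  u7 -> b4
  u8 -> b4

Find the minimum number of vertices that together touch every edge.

6

The 6 edges u1–b4, u2–b8, u3–b1, u4–b3, u5–b5, u6–b2 form a matching, so any vertex cover needs at least 6 vertices (one per matched edge).
Conversely {u2, u3, u4, u5, u6, b4} meets every edge and has exactly 6 vertices, so 6 is optimal.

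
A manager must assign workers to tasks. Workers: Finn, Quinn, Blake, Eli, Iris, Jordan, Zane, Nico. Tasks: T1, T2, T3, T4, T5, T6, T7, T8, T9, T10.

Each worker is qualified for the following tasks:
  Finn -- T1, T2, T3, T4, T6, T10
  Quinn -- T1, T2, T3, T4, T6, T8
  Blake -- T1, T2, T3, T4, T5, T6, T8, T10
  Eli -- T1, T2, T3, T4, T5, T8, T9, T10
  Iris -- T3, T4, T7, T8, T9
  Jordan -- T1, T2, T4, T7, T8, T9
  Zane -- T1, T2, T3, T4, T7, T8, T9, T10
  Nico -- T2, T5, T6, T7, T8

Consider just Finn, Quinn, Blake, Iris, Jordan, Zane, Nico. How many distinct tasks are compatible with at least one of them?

10

The union of neighbours of {Finn, Quinn, Blake, Iris, Jordan, Zane, Nico} is {T1, T2, T3, T4, T5, T6, T7, T8, T9, T10}, which has 10 elements.
Since |N(S)| = 10 ≥ |S| = 7, Hall's condition holds for this subset.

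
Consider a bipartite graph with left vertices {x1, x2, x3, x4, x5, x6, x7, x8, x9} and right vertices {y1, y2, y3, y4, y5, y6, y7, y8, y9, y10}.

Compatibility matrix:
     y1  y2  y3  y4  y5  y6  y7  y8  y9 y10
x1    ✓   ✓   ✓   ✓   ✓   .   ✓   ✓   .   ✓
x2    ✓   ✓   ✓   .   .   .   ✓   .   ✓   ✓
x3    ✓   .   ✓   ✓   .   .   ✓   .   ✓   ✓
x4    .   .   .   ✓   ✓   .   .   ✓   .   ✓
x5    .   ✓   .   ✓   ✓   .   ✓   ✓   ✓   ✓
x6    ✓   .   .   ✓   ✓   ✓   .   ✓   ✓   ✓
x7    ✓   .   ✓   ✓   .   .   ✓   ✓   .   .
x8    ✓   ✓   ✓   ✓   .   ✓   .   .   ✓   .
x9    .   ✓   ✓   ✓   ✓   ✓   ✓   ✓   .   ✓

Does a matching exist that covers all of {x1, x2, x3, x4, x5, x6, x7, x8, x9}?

Yes

For example, pair x1→y2, x2→y7, x3→y1, x4→y10, x5→y8, x6→y9, x7→y3, x8→y4, x9→y6.
All 9 left vertices are covered.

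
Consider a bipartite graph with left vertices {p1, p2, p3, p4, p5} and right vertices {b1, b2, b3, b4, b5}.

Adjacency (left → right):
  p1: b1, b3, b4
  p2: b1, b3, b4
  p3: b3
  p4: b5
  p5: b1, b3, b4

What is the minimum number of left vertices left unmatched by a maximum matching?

A valid assignment of size 4: p1→b1, p2→b4, p3→b3, p4→b5.
The set {p1, p2, p3, p5} has only 3 neighbours ({b1, b3, b4}), so by Hall's theorem at most 4 of the 5 left vertices can be matched.
That matches 4 of the 5, leaving 1 unmatched; no matching can do better.

1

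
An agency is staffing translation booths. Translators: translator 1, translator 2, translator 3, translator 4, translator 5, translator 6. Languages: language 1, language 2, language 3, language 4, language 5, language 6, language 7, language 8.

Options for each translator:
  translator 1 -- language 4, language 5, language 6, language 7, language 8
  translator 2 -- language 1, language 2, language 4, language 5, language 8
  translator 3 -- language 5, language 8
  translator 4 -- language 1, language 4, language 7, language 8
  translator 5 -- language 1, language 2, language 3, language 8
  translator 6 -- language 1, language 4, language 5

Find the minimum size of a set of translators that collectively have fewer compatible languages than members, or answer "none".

none

A matching saturating every translator exists, for instance translator 1→language 8, translator 2→language 1, translator 3→language 5, translator 4→language 7, translator 5→language 2, translator 6→language 4.
By Hall's marriage theorem, this means |N(S)| ≥ |S| for every subset S, so no violating subset exists.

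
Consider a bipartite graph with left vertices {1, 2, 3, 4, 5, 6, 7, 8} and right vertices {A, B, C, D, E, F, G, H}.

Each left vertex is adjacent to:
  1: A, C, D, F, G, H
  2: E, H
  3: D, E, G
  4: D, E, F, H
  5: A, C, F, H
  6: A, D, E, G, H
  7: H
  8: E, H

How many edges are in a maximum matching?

One maximum matching: 1→F, 2→E, 3→G, 4→D, 5→C, 6→A, 7→H.
The set {2, 7, 8} has only 2 neighbours ({E, H}), so by Hall's theorem at most 7 of the 8 left vertices can be matched.

7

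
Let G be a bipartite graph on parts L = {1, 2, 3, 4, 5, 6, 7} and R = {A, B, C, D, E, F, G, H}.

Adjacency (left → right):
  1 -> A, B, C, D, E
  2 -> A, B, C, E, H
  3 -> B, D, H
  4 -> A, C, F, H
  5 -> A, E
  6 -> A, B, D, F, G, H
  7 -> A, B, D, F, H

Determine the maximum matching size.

A valid assignment of size 7: 1→B, 2→H, 3→D, 4→F, 5→E, 6→G, 7→A.
All 7 left vertices are matched, so no larger matching exists.

7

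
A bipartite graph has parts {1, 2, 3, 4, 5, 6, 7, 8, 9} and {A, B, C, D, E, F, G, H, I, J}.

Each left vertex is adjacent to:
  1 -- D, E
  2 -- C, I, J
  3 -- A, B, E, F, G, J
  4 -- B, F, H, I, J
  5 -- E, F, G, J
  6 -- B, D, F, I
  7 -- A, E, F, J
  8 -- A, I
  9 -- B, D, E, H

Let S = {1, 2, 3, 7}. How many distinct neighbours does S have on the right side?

9

The union of neighbours of {1, 2, 3, 7} is {A, B, C, D, E, F, G, I, J}, which has 9 elements.
Since |N(S)| = 9 ≥ |S| = 4, Hall's condition holds for this subset.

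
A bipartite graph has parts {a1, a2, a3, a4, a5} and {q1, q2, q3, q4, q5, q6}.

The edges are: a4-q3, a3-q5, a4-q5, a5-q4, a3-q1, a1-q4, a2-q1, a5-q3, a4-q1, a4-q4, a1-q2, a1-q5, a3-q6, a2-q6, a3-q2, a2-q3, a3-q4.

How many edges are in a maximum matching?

5

One maximum matching: a1→q2, a2→q3, a3→q6, a4→q5, a5→q4.
All 5 left vertices are matched, so no larger matching exists.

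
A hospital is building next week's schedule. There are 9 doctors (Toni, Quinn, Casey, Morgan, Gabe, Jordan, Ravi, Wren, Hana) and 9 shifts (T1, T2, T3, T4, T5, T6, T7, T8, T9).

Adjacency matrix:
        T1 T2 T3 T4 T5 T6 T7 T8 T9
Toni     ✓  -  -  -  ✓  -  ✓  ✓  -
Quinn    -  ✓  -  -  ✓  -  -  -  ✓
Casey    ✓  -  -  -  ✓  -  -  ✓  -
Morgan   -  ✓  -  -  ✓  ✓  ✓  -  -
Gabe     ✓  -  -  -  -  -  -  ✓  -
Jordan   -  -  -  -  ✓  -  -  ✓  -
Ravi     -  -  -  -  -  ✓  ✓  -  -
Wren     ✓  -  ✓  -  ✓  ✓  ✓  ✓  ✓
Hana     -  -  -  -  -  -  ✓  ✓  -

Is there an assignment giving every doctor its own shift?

No

The set {Toni, Casey, Gabe, Jordan, Hana} has only 4 neighbours ({T1, T5, T7, T8}), so by Hall's theorem at most 8 of the 9 doctors can be matched.
Hence no matching covers every doctor.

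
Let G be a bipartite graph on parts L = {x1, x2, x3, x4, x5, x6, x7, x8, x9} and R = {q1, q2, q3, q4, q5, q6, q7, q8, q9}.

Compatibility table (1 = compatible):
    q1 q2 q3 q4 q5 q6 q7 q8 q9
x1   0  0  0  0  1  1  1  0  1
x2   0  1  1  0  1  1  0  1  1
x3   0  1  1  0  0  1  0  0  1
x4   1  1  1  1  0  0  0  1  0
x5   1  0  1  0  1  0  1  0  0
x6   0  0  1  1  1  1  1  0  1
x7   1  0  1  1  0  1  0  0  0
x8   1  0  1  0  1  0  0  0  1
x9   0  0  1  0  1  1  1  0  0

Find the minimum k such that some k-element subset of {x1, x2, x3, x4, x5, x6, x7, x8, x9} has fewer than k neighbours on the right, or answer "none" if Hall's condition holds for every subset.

none

A matching saturating every left vertex exists, for instance x1→q7, x2→q8, x3→q2, x4→q1, x5→q5, x6→q9, x7→q4, x8→q3, x9→q6.
By Hall's marriage theorem, this means |N(S)| ≥ |S| for every subset S, so no violating subset exists.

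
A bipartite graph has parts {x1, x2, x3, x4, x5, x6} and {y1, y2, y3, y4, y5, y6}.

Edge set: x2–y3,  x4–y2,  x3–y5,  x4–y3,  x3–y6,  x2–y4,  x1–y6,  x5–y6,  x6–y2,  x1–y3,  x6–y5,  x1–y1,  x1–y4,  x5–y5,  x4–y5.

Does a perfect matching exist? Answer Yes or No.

Yes

For example, pair x1→y1, x2→y4, x3→y5, x4→y3, x5→y6, x6→y2.
Every left vertex is matched, so this is a perfect matching.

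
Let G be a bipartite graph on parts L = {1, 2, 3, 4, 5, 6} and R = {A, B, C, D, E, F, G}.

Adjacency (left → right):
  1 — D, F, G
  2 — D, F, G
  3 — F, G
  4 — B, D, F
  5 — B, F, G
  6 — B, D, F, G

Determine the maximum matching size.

4

For example, pair 1–G, 2–D, 3–F, 4–B.
The set {1, 2, 3, 4, 5, 6} has only 4 neighbours ({B, D, F, G}), so by Hall's theorem at most 4 of the 6 left vertices can be matched.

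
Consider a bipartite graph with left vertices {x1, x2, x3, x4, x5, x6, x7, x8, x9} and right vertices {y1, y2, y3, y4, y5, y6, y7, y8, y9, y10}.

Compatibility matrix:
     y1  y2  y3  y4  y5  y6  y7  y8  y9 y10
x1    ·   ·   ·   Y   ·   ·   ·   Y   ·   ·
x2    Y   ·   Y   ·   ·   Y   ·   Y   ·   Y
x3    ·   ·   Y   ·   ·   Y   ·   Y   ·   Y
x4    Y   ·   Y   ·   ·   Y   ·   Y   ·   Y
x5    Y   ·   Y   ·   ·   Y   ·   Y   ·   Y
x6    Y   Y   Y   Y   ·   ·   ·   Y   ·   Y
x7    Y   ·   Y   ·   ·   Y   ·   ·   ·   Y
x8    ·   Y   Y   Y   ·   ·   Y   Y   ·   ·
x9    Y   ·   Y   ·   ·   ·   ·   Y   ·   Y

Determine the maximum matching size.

8

A valid assignment of size 8: x1→y4, x2→y8, x3→y10, x4→y1, x5→y6, x6→y2, x7→y3, x8→y7.
The set {x2, x3, x4, x5, x7, x9} has only 5 neighbours ({y1, y10, y3, y6, y8}), so by Hall's theorem at most 8 of the 9 left vertices can be matched.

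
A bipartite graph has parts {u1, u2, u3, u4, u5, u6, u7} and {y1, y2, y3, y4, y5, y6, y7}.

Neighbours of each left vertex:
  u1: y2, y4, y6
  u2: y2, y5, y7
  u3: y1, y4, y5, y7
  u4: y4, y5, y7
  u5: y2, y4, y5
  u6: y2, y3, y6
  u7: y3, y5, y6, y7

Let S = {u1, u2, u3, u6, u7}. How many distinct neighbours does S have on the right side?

7

The union of neighbours of {u1, u2, u3, u6, u7} is {y1, y2, y3, y4, y5, y6, y7}, which has 7 elements.
Since |N(S)| = 7 ≥ |S| = 5, Hall's condition holds for this subset.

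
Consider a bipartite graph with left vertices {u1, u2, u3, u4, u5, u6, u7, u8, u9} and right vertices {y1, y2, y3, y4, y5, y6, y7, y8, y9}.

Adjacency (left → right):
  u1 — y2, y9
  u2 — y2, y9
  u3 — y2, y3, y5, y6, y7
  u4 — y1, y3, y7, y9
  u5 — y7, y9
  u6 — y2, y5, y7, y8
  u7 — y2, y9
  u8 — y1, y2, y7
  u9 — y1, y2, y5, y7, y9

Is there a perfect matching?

No

The set {u1, u2, u7} has only 2 neighbours ({y2, y9}), so by Hall's theorem at most 8 of the 9 left vertices can be matched.
Hence no matching covers every left vertex.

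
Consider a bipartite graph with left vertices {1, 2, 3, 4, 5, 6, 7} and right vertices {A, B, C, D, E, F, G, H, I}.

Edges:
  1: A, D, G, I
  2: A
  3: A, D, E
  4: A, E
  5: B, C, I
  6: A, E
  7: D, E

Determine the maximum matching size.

For example, pair 1-I, 2-A, 3-D, 4-E, 5-B.
The set {2, 3, 4, 6, 7} has only 3 neighbours ({A, D, E}), so by Hall's theorem at most 5 of the 7 left vertices can be matched.

5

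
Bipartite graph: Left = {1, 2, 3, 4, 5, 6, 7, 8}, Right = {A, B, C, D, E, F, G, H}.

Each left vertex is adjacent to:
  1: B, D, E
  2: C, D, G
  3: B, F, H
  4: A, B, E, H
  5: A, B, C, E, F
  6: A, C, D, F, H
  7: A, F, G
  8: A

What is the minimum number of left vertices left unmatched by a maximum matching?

One maximum matching: 1–B, 2–C, 3–F, 4–H, 5–E, 6–D, 7–G, 8–A.
All 8 left vertices are matched, so no larger matching exists.
That matches 8 of the 8, leaving 0 unmatched; no matching can do better.

0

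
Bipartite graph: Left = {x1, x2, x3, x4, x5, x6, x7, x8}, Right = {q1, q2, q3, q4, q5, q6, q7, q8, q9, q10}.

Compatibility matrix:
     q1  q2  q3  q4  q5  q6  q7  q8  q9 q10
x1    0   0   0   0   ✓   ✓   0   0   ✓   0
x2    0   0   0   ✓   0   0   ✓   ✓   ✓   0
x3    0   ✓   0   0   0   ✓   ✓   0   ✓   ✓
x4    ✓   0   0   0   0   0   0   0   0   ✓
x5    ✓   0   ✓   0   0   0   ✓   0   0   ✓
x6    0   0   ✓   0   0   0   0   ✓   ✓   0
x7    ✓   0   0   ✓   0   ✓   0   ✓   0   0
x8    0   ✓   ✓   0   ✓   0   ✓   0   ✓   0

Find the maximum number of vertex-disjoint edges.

A valid assignment of size 8: x1-q5, x2-q7, x3-q6, x4-q1, x5-q10, x6-q8, x7-q4, x8-q9.
All 8 left vertices are matched, so no larger matching exists.

8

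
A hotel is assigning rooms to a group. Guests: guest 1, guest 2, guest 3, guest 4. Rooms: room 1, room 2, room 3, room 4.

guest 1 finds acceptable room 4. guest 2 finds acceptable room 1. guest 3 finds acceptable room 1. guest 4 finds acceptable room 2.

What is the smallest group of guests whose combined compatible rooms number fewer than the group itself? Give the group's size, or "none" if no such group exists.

2

Take S = {guest 2, guest 3}. Its neighbourhood is {room 1}, so |N(S)| = 1 < |S| = 2.
No single vertex violates Hall's condition since each has at least one neighbour, so 2 is the minimum.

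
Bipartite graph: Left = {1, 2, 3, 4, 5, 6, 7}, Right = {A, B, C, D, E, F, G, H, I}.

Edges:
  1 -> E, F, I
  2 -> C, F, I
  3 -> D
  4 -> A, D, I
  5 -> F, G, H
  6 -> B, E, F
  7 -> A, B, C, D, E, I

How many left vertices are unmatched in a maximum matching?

0

For example, pair 1→E, 2→C, 3→D, 4→I, 5→F, 6→B, 7→A.
All 7 left vertices are matched, so no larger matching exists.
That matches 7 of the 7, leaving 0 unmatched; no matching can do better.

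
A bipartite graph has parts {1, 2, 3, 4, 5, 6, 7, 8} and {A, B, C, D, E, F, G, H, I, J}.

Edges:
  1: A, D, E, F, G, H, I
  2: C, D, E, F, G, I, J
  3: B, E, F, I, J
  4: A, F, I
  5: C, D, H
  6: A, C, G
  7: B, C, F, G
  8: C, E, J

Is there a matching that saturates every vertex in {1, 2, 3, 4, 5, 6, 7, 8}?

One maximum matching: 1→A, 2→G, 3→J, 4→I, 5→D, 6→C, 7→B, 8→E.
All 8 left vertices are covered.

Yes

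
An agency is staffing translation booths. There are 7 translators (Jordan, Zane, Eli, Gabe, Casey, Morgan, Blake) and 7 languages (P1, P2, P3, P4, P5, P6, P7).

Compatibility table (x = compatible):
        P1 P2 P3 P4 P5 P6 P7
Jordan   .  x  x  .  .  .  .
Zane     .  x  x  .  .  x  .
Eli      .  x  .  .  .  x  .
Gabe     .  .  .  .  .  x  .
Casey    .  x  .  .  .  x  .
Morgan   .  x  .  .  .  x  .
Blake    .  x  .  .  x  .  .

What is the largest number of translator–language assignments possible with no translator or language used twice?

4

For example, pair Jordan-P2, Zane-P3, Eli-P6, Blake-P5.
The set {Jordan, Zane, Eli, Gabe, Casey, Morgan} has only 3 neighbours ({P2, P3, P6}), so by Hall's theorem at most 4 of the 7 translators can be matched.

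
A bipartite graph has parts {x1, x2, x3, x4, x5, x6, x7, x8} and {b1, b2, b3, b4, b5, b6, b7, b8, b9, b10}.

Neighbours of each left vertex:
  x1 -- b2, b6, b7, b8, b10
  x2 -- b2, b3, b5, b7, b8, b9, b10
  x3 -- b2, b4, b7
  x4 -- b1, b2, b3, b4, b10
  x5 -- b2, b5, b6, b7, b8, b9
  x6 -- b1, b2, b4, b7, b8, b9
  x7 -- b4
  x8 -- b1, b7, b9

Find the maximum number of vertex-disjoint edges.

A valid assignment of size 8: x1-b10, x2-b5, x3-b2, x4-b1, x5-b6, x6-b8, x7-b4, x8-b7.
All 8 left vertices are matched, so no larger matching exists.

8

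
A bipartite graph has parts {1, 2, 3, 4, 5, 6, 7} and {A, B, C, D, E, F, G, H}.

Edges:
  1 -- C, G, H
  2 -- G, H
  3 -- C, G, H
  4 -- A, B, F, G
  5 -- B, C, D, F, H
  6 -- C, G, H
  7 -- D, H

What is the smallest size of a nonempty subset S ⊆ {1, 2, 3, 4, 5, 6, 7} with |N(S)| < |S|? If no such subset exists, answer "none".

4

Take S = {1, 2, 3, 6}. Its neighbourhood is {C, G, H}, so |N(S)| = 3 < |S| = 4.
Every subset of size less than 4 has at least as many neighbours as members, so 4 is the minimum.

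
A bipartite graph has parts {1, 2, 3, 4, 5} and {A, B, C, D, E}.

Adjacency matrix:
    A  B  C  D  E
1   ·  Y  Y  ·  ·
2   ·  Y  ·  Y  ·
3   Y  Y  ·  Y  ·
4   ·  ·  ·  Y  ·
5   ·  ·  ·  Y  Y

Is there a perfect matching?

A valid assignment of size 5: 1-C, 2-B, 3-A, 4-D, 5-E.
Every left vertex is matched, so this is a perfect matching.

Yes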